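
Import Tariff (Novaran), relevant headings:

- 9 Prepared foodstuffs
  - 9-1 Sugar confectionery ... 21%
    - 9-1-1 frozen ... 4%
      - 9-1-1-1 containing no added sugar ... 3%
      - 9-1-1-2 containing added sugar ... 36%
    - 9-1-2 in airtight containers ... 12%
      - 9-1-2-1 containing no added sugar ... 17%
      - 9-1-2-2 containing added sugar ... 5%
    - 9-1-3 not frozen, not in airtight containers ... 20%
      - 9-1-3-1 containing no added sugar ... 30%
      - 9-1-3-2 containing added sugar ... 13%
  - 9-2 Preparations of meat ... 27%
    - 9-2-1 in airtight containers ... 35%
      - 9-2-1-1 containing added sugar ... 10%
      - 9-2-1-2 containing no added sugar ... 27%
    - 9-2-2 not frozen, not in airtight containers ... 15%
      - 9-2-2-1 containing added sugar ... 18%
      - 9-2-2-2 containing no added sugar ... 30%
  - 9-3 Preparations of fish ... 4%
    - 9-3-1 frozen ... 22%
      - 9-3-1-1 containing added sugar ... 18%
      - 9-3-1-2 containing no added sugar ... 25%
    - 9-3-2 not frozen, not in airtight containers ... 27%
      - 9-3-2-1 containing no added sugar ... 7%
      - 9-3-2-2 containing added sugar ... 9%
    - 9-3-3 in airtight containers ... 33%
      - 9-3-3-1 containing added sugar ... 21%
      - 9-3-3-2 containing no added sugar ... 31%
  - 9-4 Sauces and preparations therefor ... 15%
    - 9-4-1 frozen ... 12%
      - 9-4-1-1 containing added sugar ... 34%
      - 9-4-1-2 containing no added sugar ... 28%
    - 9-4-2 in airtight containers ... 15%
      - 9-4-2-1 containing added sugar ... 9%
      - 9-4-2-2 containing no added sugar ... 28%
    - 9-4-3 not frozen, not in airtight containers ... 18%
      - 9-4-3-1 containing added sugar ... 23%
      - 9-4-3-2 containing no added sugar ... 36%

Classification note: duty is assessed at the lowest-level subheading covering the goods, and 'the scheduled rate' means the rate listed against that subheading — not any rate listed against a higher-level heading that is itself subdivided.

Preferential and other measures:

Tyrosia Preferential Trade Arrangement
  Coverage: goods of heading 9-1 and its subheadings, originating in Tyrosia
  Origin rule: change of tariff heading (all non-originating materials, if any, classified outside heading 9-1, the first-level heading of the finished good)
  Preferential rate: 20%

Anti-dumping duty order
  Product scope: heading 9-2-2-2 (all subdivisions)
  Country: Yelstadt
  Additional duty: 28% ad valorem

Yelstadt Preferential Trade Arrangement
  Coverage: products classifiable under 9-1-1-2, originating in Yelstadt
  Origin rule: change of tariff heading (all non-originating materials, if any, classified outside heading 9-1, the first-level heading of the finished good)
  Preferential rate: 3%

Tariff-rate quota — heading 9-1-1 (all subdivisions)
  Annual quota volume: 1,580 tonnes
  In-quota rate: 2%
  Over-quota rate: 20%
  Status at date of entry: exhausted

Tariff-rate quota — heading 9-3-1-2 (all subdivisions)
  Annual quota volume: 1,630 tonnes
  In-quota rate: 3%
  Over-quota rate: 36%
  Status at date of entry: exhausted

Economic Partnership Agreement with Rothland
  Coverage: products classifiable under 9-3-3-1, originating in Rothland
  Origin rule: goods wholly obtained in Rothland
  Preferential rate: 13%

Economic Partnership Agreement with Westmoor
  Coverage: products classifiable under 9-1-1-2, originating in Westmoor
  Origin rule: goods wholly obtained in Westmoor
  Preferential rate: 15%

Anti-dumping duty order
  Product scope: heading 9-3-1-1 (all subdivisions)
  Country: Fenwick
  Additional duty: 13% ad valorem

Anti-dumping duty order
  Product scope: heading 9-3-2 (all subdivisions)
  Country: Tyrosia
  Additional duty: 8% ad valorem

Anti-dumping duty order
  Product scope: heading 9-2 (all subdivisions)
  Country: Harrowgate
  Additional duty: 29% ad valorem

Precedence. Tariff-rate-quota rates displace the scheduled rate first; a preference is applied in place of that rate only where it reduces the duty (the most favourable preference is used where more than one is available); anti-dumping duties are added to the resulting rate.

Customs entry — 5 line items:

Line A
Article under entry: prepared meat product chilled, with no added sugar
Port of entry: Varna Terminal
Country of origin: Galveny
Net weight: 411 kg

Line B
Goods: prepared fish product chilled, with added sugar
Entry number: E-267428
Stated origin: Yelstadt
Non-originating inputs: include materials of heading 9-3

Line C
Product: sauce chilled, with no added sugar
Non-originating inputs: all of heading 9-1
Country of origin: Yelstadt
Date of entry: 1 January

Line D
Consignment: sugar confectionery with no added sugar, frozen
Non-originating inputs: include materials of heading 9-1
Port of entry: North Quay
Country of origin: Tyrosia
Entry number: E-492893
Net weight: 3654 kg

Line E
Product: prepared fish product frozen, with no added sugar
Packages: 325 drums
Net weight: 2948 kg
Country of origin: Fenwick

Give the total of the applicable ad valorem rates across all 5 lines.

Line A: prepared meat product → 9-2; chilled → 9-2-2; with no added sugar → 9-2-2-2. Scheduled 30%. No special measure applies. → 30%.
Line B: prepared fish product → 9-3; chilled → 9-3-2; with added sugar → 9-3-2-2. Scheduled 9%. Yelstadt agreement on 9-1-1-2: 9-3-2-2 not covered. → 9%.
Line C: sauce → 9-4; chilled → 9-4-3; with no added sugar → 9-4-3-2. Scheduled 36%. Yelstadt agreement on 9-1-1-2: 9-4-3-2 not covered. → 36%.
Line D: sugar confectionery → 9-1; frozen → 9-1-1; with no added sugar → 9-1-1-1. Scheduled 3%. quota on 9-1-1 exhausted → over-quota 20%; Tyrosia agreement on 9-1: CTH not met. → 20%.
Line E: prepared fish product → 9-3; frozen → 9-3-1; with no added sugar → 9-3-1-2. Scheduled 25%. quota on 9-3-1-2 exhausted → over-quota 36%. → 36%.
Sum: 30% + 9% + 36% + 20% + 36% = 131%.

131%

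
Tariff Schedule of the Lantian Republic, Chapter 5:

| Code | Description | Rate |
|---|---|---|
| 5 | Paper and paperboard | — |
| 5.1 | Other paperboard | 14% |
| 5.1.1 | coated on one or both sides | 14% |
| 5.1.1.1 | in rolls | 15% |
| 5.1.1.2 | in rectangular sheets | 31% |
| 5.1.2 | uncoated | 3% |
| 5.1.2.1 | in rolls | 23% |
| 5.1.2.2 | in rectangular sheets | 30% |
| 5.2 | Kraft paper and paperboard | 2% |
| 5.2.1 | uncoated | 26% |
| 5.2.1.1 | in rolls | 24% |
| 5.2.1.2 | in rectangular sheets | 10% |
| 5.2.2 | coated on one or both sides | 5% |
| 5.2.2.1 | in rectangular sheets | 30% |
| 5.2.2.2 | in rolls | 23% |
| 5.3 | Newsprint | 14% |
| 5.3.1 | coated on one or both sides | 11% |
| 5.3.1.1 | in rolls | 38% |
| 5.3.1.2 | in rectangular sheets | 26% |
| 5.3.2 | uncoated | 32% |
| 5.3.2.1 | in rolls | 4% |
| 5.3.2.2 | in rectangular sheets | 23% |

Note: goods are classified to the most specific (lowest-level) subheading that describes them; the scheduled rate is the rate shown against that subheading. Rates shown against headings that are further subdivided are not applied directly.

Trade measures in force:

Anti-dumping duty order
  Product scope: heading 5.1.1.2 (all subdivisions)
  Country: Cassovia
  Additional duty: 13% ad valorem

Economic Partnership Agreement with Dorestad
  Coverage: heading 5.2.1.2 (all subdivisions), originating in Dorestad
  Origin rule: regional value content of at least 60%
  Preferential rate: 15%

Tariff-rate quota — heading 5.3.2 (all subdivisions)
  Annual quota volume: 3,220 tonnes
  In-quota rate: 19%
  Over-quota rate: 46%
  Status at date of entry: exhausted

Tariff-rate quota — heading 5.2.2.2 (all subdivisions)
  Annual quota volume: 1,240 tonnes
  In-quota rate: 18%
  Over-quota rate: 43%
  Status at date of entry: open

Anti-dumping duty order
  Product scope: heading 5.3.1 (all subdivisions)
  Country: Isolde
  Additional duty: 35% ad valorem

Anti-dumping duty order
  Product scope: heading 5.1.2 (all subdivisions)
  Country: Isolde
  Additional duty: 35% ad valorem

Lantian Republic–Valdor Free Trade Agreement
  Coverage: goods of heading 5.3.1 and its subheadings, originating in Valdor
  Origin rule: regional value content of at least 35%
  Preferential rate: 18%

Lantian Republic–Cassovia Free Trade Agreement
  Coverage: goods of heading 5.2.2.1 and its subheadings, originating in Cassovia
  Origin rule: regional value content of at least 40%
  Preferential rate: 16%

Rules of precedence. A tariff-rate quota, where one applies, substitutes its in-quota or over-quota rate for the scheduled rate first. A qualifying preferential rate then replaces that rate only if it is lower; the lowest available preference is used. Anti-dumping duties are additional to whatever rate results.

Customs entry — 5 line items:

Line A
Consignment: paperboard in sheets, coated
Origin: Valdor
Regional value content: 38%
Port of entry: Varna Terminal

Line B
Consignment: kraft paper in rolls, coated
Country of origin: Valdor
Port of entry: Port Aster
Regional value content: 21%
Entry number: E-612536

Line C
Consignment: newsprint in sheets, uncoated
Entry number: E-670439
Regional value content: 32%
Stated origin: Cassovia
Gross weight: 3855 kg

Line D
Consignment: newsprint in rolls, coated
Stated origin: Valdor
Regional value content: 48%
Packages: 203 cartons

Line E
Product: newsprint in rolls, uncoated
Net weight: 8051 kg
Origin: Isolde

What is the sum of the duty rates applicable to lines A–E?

Line A: paperboard → 5.1; coated → 5.1.1; in sheets → 5.1.1.2. Scheduled 31%. Valdor agreement on 5.3.1: 5.1.1.2 not covered. → 31%.
Line B: kraft paper → 5.2; coated → 5.2.2; in rolls → 5.2.2.2. Scheduled 23%. quota on 5.2.2.2 open → in-quota 18%; Valdor agreement on 5.3.1: 5.2.2.2 not covered. → 18%.
Line C: newsprint → 5.3; uncoated → 5.3.2; in sheets → 5.3.2.2. Scheduled 23%. quota on 5.3.2 exhausted → over-quota 46%; Cassovia agreement on 5.2.2.1: 5.3.2.2 not covered. → 46%.
Line D: newsprint → 5.3; coated → 5.3.1; in rolls → 5.3.1.1. Scheduled 38%. Valdor agreement on 5.3.1: RVC ≥ 35% → 18% available; preferential 18%. → 18%.
Line E: newsprint → 5.3; uncoated → 5.3.2; in rolls → 5.3.2.1. Scheduled 4%. quota on 5.3.2 exhausted → over-quota 46%. → 46%.
Sum: 31% + 18% + 46% + 18% + 46% = 159%.

159%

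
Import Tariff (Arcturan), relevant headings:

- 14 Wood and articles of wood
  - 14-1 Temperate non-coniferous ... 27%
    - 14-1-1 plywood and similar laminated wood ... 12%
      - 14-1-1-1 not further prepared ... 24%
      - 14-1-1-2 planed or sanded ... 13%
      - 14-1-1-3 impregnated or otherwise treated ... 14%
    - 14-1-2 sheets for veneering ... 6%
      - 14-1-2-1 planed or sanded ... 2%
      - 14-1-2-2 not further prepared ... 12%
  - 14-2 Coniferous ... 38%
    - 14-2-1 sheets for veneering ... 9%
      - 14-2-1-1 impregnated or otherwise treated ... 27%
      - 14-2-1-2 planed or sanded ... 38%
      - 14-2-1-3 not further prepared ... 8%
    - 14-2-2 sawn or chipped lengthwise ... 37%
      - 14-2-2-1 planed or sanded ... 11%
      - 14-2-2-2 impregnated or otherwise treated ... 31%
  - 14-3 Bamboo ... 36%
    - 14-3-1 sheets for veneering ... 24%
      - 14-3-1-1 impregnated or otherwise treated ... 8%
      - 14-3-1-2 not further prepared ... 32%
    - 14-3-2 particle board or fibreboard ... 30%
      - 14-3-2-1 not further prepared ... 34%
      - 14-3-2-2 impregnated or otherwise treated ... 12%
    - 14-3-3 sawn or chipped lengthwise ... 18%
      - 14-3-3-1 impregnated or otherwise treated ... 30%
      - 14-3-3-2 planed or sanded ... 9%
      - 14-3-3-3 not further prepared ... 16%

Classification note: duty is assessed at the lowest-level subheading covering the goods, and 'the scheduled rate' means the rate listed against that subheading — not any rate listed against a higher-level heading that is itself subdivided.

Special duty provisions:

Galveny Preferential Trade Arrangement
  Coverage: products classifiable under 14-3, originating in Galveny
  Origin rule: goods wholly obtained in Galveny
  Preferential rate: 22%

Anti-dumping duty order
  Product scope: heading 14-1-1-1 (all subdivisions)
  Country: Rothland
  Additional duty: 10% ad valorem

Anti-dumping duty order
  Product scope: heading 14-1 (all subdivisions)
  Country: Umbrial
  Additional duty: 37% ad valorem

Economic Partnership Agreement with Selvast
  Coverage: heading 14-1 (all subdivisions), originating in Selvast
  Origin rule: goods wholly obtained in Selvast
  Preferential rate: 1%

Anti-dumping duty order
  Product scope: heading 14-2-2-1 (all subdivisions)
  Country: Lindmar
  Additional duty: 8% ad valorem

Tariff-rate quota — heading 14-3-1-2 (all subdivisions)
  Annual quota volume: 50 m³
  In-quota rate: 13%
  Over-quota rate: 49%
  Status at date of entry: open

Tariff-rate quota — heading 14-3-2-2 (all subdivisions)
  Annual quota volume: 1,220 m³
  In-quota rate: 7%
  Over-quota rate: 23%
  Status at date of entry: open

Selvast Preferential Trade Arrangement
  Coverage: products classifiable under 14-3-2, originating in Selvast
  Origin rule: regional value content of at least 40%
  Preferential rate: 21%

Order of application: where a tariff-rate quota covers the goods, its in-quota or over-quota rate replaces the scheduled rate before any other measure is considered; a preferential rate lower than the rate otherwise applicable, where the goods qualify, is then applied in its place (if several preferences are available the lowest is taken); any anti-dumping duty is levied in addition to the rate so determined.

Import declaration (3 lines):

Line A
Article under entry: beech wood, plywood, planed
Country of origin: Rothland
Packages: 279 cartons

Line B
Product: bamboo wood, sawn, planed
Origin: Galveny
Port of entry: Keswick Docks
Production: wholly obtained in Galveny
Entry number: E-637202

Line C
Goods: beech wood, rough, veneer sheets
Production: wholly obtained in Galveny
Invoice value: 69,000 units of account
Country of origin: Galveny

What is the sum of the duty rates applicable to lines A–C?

Line A: beech → 14-1; plywood → 14-1-1; planed → 14-1-1-2. Scheduled 13%. No special measure applies. → 13%.
Line B: bamboo → 14-3; sawn → 14-3-3; planed → 14-3-3-2. Scheduled 9%. Galveny agreement on 14-3: wholly obtained → 22% available; preference 22% not lower than 9% → no reduction. → 9%.
Line C: beech → 14-1; veneer sheets → 14-1-2; rough → 14-1-2-2. Scheduled 12%. Galveny agreement on 14-3: 14-1-2-2 not covered. → 12%.
Sum: 13% + 9% + 12% = 34%.

34%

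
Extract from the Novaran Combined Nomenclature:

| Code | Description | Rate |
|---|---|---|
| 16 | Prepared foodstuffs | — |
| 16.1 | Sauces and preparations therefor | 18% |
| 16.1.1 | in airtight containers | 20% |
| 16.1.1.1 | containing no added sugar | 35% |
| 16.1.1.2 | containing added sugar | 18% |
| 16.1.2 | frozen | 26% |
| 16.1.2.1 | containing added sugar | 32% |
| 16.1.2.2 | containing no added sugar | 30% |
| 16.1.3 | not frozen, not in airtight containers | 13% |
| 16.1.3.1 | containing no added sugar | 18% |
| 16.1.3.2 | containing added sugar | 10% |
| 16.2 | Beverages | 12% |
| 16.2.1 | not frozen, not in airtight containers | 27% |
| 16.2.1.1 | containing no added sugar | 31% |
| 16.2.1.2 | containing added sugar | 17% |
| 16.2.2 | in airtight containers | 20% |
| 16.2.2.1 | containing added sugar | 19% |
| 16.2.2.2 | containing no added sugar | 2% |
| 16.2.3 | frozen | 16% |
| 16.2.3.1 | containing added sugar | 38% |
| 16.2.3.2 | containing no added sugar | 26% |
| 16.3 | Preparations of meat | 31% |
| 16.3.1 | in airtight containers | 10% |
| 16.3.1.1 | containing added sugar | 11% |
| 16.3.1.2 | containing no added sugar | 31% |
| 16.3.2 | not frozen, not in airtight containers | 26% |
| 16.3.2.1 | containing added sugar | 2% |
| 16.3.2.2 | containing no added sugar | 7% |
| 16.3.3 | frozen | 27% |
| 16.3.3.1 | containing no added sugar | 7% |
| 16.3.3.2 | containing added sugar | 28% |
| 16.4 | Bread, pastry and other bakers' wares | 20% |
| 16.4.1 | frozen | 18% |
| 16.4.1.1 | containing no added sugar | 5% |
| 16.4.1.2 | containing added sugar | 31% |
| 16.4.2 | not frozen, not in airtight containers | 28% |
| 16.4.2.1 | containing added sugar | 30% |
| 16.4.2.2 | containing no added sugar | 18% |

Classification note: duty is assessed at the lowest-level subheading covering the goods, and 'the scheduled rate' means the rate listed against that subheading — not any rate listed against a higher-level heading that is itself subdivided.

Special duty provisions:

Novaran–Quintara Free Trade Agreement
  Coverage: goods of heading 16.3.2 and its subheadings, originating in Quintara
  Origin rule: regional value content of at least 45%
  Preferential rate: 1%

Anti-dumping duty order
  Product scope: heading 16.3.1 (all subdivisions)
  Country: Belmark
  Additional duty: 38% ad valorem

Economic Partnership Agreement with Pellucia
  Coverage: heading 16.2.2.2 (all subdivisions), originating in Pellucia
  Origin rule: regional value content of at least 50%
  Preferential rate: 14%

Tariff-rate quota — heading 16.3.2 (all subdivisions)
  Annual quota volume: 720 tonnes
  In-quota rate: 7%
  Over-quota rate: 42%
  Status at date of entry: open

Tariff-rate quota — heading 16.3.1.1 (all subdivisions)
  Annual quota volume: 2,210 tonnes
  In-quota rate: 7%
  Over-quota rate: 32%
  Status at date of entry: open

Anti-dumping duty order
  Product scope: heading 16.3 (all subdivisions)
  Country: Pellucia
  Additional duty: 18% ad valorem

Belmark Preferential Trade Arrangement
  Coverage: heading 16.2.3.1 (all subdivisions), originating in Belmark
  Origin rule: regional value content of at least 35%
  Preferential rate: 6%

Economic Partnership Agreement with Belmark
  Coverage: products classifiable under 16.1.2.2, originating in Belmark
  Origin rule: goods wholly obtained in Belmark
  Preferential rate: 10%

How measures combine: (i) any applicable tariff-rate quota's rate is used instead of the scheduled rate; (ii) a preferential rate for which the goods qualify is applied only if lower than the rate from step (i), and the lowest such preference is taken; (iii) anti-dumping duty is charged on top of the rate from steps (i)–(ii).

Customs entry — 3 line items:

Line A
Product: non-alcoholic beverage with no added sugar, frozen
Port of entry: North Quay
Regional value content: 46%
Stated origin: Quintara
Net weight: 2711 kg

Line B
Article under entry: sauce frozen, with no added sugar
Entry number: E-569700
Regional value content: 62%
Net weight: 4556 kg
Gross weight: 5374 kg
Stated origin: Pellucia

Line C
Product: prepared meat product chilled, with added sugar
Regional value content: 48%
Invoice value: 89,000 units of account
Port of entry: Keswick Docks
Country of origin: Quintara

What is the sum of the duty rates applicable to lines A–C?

57%

Line A: non-alcoholic beverage → 16.2; frozen → 16.2.3; with no added sugar → 16.2.3.2. Scheduled 26%. Quintara agreement on 16.3.2: 16.2.3.2 not covered. → 26%.
Line B: sauce → 16.1; frozen → 16.1.2; with no added sugar → 16.1.2.2. Scheduled 30%. Pellucia agreement on 16.2.2.2: 16.1.2.2 not covered. → 30%.
Line C: prepared meat product → 16.3; chilled → 16.3.2; with added sugar → 16.3.2.1. Scheduled 2%. quota on 16.3.2 open → in-quota 7%; Quintara agreement on 16.3.2: RVC ≥ 45% → 1% available; preferential 1%. → 1%.
Sum: 26% + 30% + 1% = 57%.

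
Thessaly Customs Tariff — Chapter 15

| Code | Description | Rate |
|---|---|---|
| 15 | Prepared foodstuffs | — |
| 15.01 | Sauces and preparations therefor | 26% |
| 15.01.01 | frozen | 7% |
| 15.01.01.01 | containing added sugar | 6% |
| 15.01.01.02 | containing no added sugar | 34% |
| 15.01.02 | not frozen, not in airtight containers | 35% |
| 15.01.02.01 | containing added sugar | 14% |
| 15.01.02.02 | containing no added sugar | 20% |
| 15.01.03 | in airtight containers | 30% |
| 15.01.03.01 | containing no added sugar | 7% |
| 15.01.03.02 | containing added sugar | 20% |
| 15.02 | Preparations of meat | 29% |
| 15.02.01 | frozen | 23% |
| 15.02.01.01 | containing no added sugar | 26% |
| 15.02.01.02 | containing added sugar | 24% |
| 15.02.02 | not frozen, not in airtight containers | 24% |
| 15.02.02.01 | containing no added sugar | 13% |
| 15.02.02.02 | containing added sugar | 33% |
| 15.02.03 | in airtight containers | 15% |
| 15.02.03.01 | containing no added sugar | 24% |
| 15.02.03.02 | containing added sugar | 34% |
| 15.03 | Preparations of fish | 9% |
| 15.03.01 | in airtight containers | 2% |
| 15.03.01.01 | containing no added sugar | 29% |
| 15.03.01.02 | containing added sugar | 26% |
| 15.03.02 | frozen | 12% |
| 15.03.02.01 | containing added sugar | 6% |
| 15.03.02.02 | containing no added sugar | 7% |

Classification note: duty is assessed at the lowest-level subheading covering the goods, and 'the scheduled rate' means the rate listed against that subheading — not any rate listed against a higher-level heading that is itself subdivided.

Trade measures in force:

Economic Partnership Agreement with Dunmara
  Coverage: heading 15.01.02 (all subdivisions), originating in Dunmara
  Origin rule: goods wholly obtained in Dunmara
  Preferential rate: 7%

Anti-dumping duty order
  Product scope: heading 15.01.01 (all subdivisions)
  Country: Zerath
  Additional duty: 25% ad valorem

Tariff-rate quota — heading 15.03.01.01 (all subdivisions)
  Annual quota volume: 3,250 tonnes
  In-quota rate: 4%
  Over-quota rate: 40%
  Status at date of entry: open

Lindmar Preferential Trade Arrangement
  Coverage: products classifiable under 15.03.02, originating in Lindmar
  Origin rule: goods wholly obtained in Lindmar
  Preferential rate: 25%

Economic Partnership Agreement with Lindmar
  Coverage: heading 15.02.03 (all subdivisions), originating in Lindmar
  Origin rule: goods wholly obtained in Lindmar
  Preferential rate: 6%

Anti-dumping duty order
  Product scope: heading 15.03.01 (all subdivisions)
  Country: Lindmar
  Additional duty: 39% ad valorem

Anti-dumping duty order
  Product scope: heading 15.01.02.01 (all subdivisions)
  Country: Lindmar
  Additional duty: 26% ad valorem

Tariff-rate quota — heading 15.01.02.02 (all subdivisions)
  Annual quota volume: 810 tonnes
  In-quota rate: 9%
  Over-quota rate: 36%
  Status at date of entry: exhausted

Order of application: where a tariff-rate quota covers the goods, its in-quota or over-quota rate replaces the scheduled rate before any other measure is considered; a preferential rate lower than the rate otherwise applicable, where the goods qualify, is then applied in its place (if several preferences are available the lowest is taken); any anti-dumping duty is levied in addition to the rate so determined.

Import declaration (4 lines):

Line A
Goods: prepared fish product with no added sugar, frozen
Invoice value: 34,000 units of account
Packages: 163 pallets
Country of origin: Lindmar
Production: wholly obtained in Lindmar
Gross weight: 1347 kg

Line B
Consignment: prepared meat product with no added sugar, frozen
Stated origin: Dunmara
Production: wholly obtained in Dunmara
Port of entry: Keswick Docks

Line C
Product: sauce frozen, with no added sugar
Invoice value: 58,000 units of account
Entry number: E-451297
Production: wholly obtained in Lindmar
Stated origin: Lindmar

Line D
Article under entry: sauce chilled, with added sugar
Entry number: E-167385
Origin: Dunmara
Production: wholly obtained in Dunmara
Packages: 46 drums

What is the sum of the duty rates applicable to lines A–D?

Line A: prepared fish product → 15.03; frozen → 15.03.02; with no added sugar → 15.03.02.02. Scheduled 7%. Lindmar agreement on 15.03.02: wholly obtained → 25% available; Lindmar agreement on 15.02.03: 15.03.02.02 not covered; preference 25% not lower than 7% → no reduction. → 7%.
Line B: prepared meat product → 15.02; frozen → 15.02.01; with no added sugar → 15.02.01.01. Scheduled 26%. Dunmara agreement on 15.01.02: 15.02.01.01 not covered. → 26%.
Line C: sauce → 15.01; frozen → 15.01.01; with no added sugar → 15.01.01.02. Scheduled 34%. Lindmar agreement on 15.03.02: 15.01.01.02 not covered; Lindmar agreement on 15.02.03: 15.01.01.02 not covered. → 34%.
Line D: sauce → 15.01; chilled → 15.01.02; with added sugar → 15.01.02.01. Scheduled 14%. Dunmara agreement on 15.01.02: wholly obtained → 7% available; preferential 7%. → 7%.
Sum: 7% + 26% + 34% + 7% = 74%.

74%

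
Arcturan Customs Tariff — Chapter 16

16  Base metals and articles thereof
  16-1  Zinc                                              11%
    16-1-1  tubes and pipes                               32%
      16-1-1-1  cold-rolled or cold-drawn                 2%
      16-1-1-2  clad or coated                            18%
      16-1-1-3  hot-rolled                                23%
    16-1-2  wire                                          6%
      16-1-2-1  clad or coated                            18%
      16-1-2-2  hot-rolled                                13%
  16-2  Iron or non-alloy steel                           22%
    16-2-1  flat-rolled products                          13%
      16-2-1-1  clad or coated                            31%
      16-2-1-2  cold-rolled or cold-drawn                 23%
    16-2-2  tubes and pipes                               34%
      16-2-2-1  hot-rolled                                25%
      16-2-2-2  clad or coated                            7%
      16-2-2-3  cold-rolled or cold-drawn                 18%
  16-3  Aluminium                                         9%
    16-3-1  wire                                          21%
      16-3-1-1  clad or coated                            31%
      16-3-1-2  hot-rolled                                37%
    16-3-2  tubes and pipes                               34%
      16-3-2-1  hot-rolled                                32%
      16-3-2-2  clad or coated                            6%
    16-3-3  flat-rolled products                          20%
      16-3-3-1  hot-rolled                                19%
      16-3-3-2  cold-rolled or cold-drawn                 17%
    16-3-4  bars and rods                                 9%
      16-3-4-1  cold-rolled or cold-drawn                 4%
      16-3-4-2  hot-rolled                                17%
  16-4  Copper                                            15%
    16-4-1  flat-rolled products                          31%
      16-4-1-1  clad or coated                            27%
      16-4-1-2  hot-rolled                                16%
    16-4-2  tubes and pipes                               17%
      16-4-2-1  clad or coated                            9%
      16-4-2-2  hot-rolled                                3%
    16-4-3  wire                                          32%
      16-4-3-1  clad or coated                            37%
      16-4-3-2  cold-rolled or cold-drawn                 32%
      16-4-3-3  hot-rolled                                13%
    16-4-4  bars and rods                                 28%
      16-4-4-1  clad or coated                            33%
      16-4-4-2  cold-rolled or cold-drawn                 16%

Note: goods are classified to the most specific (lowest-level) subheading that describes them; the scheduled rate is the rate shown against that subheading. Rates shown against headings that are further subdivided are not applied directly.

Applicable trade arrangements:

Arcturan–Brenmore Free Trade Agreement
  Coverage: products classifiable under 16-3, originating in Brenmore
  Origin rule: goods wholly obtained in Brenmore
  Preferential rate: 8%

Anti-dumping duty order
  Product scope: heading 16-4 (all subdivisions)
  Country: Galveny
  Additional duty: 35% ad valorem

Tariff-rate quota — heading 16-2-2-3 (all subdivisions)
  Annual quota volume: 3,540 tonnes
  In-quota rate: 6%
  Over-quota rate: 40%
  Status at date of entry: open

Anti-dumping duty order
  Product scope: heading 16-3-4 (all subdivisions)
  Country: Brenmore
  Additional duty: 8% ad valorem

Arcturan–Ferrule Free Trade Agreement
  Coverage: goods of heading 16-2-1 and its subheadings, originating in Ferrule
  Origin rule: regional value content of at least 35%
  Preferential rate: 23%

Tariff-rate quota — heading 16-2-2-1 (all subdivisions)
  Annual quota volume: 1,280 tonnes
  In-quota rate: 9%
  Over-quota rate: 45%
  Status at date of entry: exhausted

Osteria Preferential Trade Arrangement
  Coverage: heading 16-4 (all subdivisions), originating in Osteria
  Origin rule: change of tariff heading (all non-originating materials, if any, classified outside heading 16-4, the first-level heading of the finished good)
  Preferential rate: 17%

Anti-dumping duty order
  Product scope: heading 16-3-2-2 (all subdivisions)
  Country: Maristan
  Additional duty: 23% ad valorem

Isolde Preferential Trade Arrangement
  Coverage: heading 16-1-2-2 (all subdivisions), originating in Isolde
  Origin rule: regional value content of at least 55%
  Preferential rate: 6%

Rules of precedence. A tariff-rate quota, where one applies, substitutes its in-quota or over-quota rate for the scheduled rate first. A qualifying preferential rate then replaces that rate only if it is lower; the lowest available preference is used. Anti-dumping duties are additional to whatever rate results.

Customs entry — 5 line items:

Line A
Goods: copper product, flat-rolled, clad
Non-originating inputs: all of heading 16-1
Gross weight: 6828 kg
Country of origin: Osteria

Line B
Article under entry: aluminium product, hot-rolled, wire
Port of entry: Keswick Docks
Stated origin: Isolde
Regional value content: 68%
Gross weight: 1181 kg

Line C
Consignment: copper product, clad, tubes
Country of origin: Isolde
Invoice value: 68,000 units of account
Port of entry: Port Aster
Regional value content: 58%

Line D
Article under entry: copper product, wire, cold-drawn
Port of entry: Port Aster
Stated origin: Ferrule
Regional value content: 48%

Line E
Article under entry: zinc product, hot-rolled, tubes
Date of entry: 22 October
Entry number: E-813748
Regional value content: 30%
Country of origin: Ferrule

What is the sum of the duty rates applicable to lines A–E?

Line A: copper → 16-4; flat-rolled → 16-4-1; clad → 16-4-1-1. Scheduled 27%. Osteria agreement on 16-4: CTH met → 17% available; preferential 17%. → 17%.
Line B: aluminium → 16-3; wire → 16-3-1; hot-rolled → 16-3-1-2. Scheduled 37%. Isolde agreement on 16-1-2-2: 16-3-1-2 not covered. → 37%.
Line C: copper → 16-4; tubes → 16-4-2; clad → 16-4-2-1. Scheduled 9%. Isolde agreement on 16-1-2-2: 16-4-2-1 not covered. → 9%.
Line D: copper → 16-4; wire → 16-4-3; cold-drawn → 16-4-3-2. Scheduled 32%. Ferrule agreement on 16-2-1: 16-4-3-2 not covered. → 32%.
Line E: zinc → 16-1; tubes → 16-1-1; hot-rolled → 16-1-1-3. Scheduled 23%. Ferrule agreement on 16-2-1: 16-1-1-3 not covered. → 23%.
Sum: 17% + 37% + 9% + 32% + 23% = 118%.

118%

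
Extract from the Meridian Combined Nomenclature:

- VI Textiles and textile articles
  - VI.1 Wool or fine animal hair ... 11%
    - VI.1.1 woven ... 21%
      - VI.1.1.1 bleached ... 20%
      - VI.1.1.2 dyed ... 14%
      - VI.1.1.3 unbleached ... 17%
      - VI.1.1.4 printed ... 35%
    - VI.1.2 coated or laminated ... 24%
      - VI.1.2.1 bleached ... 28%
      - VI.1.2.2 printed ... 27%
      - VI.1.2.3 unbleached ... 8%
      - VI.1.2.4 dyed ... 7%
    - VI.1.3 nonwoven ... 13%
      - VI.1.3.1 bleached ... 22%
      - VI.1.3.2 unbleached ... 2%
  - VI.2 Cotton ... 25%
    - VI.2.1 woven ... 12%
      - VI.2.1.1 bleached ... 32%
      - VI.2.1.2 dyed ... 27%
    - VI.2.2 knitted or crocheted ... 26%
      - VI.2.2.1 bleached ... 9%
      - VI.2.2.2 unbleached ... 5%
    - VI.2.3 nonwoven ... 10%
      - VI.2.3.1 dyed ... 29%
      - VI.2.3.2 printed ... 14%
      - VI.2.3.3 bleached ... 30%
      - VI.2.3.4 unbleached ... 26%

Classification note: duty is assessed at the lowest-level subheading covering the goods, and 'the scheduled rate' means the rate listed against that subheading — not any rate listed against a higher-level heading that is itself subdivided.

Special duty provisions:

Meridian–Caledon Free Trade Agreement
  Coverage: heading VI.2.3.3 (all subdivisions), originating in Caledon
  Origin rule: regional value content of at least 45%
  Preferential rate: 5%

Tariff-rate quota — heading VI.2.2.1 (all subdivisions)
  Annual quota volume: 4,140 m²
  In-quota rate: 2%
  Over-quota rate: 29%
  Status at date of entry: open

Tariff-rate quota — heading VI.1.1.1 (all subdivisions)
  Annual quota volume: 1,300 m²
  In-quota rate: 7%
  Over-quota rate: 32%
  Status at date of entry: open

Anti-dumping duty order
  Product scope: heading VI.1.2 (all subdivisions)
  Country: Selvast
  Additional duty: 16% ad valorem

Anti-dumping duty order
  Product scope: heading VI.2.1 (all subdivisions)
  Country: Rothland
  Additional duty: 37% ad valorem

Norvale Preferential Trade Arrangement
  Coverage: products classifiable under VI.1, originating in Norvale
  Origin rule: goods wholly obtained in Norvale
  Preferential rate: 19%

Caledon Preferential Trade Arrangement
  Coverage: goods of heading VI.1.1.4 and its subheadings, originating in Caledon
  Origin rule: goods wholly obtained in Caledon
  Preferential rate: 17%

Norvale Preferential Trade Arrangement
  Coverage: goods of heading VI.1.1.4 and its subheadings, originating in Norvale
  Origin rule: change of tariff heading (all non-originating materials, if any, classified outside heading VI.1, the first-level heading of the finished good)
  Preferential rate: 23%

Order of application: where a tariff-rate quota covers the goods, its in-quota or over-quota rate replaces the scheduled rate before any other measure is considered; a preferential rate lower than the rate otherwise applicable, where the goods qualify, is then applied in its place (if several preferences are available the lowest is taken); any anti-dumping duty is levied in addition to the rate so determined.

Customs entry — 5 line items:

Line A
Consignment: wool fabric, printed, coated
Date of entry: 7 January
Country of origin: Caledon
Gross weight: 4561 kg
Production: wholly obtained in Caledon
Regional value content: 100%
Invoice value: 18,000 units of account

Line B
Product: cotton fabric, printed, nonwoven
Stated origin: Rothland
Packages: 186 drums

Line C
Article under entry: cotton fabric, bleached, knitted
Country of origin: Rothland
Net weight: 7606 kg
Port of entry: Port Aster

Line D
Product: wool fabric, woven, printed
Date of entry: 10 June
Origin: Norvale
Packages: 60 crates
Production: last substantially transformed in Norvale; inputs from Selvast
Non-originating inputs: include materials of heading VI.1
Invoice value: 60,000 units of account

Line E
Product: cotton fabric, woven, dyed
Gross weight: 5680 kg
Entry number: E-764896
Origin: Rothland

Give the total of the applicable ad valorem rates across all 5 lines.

142%

Line A: wool → VI.1; coated → VI.1.2; printed → VI.1.2.2. Scheduled 27%. Caledon agreement on VI.2.3.3: VI.1.2.2 not covered; Caledon agreement on VI.1.1.4: VI.1.2.2 not covered. → 27%.
Line B: cotton → VI.2; nonwoven → VI.2.3; printed → VI.2.3.2. Scheduled 14%. No special measure applies. → 14%.
Line C: cotton → VI.2; knitted → VI.2.2; bleached → VI.2.2.1. Scheduled 9%. quota on VI.2.2.1 open → in-quota 2%. → 2%.
Line D: wool → VI.1; woven → VI.1.1; printed → VI.1.1.4. Scheduled 35%. Norvale agreement on VI.1: not wholly obtained; Norvale agreement on VI.1.1.4: CTH not met. → 35%.
Line E: cotton → VI.2; woven → VI.2.1; dyed → VI.2.1.2. Scheduled 27%. anti-dumping (Rothland, VI.2.1): +37%; total 27% + 37% = 64%. → 64%.
Sum: 27% + 14% + 2% + 35% + 64% = 142%.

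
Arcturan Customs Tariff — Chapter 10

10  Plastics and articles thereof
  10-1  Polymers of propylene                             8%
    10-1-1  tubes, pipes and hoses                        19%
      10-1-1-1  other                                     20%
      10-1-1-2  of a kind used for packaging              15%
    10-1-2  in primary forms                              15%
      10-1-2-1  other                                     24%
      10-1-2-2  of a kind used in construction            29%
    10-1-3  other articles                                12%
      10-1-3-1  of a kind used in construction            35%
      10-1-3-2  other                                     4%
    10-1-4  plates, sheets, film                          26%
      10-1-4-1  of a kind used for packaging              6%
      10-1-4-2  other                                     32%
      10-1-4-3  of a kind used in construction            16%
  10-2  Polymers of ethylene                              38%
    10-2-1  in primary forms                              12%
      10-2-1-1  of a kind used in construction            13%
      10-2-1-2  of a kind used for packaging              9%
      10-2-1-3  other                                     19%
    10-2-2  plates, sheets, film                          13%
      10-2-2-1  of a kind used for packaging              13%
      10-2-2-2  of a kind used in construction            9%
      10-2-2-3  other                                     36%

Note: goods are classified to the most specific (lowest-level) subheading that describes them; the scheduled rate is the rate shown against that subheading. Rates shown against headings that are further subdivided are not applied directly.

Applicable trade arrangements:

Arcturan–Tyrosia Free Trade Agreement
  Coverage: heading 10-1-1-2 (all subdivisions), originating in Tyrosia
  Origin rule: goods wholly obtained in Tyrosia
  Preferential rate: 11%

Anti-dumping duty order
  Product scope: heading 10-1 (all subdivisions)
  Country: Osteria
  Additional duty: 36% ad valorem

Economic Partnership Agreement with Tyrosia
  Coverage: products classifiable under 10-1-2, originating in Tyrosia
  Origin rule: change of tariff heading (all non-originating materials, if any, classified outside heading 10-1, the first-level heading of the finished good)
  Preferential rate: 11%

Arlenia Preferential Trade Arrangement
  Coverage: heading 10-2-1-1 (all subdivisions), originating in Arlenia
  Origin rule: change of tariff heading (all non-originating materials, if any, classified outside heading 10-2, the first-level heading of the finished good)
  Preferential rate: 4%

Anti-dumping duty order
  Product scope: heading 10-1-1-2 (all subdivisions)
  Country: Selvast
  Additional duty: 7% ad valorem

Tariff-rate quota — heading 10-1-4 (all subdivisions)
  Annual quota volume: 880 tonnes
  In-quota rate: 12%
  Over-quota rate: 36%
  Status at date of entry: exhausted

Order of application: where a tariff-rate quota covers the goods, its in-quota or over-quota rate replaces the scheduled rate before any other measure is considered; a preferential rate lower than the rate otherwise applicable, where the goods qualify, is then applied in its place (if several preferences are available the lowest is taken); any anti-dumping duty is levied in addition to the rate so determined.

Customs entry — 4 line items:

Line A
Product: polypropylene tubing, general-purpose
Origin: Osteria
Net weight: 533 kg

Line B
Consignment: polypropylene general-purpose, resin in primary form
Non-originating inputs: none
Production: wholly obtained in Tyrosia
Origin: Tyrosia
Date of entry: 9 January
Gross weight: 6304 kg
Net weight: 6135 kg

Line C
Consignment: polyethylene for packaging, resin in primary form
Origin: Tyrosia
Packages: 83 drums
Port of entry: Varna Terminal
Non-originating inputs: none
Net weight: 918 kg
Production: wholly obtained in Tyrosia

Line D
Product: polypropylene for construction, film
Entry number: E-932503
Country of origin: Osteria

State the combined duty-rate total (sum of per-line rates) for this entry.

Line A: polypropylene → 10-1; tubing → 10-1-1; general-purpose → 10-1-1-1. Scheduled 20%. anti-dumping (Osteria, 10-1): +36%; total 20% + 36% = 56%. → 56%.
Line B: polypropylene → 10-1; resin in primary form → 10-1-2; general-purpose → 10-1-2-1. Scheduled 24%. Tyrosia agreement on 10-1-1-2: 10-1-2-1 not covered; Tyrosia agreement on 10-1-2: CTH met → 11% available; preferential 11%. → 11%.
Line C: polyethylene → 10-2; resin in primary form → 10-2-1; for packaging → 10-2-1-2. Scheduled 9%. Tyrosia agreement on 10-1-1-2: 10-2-1-2 not covered; Tyrosia agreement on 10-1-2: 10-2-1-2 not covered. → 9%.
Line D: polypropylene → 10-1; film → 10-1-4; for construction → 10-1-4-3. Scheduled 16%. quota on 10-1-4 exhausted → over-quota 36%; anti-dumping (Osteria, 10-1): +36%; total 36% + 36% = 72%. → 72%.
Sum: 56% + 11% + 9% + 72% = 148%.

148%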